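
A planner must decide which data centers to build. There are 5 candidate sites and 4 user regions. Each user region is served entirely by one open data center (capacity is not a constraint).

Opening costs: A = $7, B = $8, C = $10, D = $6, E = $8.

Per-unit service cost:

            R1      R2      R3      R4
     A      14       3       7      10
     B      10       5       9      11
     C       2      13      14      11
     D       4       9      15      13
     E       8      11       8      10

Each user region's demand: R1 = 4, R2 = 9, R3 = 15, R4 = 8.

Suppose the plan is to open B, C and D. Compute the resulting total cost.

Each user region is assigned to its cheapest site among the open ones.
{B, C, D}: R1→C 2·4=8, R2→B 5·9=45, R3→B 9·15=135, R4→B 11·8=88. Service 276; fixed 24; total 300.

Total cost: 300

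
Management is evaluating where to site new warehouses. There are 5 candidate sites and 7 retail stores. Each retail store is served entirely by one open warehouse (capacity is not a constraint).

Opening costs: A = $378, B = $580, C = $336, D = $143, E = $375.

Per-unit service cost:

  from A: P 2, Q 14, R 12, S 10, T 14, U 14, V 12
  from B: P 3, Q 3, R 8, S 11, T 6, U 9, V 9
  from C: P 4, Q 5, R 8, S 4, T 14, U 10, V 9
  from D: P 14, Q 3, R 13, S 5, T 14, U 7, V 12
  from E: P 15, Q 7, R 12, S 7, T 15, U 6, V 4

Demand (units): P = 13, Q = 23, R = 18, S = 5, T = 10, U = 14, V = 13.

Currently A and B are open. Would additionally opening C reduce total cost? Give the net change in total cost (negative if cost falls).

No — net change +306 (cost rises by 306).

Current service cost with {A, B}: 592.
Adding C: each retail store re-picks its cheapest; new service cost 562, saving 30.
Extra fixed cost: 336. Net change = 336 − 30 = 306.
(Totals: 1550 → 1856.)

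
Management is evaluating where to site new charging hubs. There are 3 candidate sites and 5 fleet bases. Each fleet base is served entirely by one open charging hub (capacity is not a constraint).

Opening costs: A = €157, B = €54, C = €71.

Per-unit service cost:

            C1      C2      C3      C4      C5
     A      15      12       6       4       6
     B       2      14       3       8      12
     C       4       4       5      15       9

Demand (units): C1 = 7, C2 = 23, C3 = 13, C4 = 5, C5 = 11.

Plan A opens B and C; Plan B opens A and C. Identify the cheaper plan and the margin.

Plan A: {B, C}: C1→B 2·7=14, C2→C 4·23=92, C3→B 3·13=39, C4→B 8·5=40, C5→C 9·11=99. Service 284; fixed 125; total 409.
Plan B: {A, C}: C1→C 4·7=28, C2→C 4·23=92, C3→C 5·13=65, C4→A 4·5=20, C5→A 6·11=66. Service 271; fixed 228; total 499.
Difference: |409 − 499| = 90.

Plan A is cheaper by 90.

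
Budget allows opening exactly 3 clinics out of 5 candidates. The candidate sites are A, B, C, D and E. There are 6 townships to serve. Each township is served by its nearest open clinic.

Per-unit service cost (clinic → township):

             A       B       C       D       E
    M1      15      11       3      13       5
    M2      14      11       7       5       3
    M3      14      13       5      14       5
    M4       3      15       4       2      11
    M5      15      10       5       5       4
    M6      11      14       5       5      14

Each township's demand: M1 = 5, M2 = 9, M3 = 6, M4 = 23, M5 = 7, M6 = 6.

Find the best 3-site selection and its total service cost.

Choose C, D and E; total service cost 176.

With exactly 3 open, each township uses its cheapest among the chosen.
{C, D, E}: M1→C 3·5=15, M2→E 3·9=27, M3→C 5·6=30, M4→D 2·23=46, M5→E 4·7=28, M6→C 5·6=30. Service cost 176.
{A, D, E}: service cost 186
{B, D, E}: service cost 186
Among all 10 size-3 choices, {C, D, E} is lowest.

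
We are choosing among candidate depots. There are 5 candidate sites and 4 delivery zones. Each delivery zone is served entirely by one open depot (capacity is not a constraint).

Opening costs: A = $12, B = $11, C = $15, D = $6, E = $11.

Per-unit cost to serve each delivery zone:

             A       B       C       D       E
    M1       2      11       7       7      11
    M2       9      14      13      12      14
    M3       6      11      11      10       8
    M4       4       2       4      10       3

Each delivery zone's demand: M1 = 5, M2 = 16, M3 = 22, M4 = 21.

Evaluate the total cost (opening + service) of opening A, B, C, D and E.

Each delivery zone is assigned to its cheapest site among the open ones.
{A, B, C, D, E}: M1→A 2·5=10, M2→A 9·16=144, M3→A 6·22=132, M4→B 2·21=42. Service 328; fixed 55; total 383.

Total cost: 383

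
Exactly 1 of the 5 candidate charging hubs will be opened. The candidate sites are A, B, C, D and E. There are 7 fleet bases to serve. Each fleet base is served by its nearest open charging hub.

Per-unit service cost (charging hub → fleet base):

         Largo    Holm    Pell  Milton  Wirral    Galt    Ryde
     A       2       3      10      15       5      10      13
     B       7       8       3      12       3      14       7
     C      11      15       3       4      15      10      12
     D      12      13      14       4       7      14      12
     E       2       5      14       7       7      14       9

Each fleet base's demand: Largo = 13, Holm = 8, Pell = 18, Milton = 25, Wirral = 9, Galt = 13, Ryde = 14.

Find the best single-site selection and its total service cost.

With exactly 1 open, each fleet base uses its cheapest among the chosen.
{B}: Largo→B 7·13=91, Holm→B 8·8=64, Pell→B 3·18=54, Milton→B 12·25=300, Wirral→B 3·9=27, Galt→B 14·13=182, Ryde→B 7·14=98. Service cost 816.
{C}: service cost 850
{E}: service cost 864
Among all 5 size-1 choices, {B} is lowest.

Choose B only; total service cost 816.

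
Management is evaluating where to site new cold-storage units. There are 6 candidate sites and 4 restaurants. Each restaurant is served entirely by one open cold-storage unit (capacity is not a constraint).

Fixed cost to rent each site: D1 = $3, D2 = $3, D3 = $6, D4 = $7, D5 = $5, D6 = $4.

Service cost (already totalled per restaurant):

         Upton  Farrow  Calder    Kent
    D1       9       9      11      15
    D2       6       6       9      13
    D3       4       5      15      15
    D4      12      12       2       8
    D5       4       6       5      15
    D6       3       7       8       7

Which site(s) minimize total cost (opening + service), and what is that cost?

Open D6 only; minimum total cost 29.

For any fixed open set, each restaurant goes to its cheapest open site; total = fixed + service.
{D6}: Upton→D6 3, Farrow→D6 7, Calder→D6 8, Kent→D6 7. Service 25; fixed 4; total 29.
{D4, D6}: service 19 + fixed 11 = 30
{D5, D6}: service 21 + fixed 9 = 30
{D1, D2, D3, D4, D5, D6}: service 17 + fixed 28 = 45
No other subset beats 29.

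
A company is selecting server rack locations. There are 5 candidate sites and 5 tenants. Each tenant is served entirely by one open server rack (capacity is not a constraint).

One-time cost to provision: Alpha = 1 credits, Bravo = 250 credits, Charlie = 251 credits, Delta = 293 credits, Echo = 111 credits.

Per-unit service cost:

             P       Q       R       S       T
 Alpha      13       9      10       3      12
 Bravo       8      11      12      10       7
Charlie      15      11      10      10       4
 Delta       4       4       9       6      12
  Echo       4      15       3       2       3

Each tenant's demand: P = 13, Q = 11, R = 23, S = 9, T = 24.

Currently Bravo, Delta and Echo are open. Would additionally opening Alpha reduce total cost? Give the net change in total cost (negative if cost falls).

No — net change +1 (cost rises by 1).

Current service cost with {Bravo, Delta, Echo}: 255.
Adding Alpha: each tenant re-picks its cheapest; new service cost 255, saving 0.
Extra fixed cost: 1. Net change = 1 − 0 = 1.
(Totals: 909 → 910.)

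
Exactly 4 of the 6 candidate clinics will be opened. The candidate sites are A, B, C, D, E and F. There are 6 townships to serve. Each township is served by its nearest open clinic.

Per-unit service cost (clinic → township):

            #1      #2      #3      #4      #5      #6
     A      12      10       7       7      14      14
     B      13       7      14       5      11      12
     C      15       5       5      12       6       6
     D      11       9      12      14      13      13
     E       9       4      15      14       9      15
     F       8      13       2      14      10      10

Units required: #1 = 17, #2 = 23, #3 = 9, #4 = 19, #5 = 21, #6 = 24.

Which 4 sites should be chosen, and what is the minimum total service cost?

Choose B, C, E and F; total service cost 611.

With exactly 4 open, each township uses its cheapest among the chosen.
{B, C, E, F}: #1→F 8·17=136, #2→E 4·23=92, #3→F 2·9=18, #4→B 5·19=95, #5→C 6·21=126, #6→C 6·24=144. Service cost 611.
{A, B, C, F}: service cost 634
{B, C, D, F}: service cost 634
Among all 15 size-4 choices, {B, C, E, F} is lowest.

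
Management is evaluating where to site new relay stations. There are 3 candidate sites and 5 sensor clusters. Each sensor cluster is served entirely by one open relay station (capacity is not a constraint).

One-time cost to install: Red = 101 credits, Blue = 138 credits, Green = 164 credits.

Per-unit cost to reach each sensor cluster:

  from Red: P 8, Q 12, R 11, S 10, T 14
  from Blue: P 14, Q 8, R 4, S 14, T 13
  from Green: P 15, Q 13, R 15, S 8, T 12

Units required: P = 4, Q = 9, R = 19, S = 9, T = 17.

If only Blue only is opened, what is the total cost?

Total cost: 689

Each sensor cluster is assigned to its cheapest site among the open ones.
{Blue}: P→Blue 14·4=56, Q→Blue 8·9=72, R→Blue 4·19=76, S→Blue 14·9=126, T→Blue 13·17=221. Service 551; fixed 138; total 689.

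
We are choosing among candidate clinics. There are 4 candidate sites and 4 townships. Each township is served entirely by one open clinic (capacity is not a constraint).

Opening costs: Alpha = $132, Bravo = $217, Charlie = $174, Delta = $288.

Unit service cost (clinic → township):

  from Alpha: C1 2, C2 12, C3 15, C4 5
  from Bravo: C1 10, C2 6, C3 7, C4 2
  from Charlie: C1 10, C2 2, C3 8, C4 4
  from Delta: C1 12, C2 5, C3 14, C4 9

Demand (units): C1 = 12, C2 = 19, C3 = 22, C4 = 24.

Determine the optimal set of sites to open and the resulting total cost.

Open Charlie only; minimum total cost 604.

For any fixed open set, each township goes to its cheapest open site; total = fixed + service.
{Charlie}: C1→Charlie 10·12=120, C2→Charlie 2·19=38, C3→Charlie 8·22=176, C4→Charlie 4·24=96. Service 430; fixed 174; total 604.
{Alpha, Charlie}: C1→Alpha 2·12=24, C2→Charlie 2·19=38, C3→Charlie 8·22=176, C4→Charlie 4·24=96. Service 334; fixed 306; total 640.
{Bravo}: service 436 + fixed 217 = 653
{Alpha, Bravo, Charlie, Delta}: C1→Alpha 2·12=24, C2→Charlie 2·19=38, C3→Bravo 7·22=154, C4→Bravo 2·24=48. Service 264; fixed 811; total 1075.
No other subset beats 604.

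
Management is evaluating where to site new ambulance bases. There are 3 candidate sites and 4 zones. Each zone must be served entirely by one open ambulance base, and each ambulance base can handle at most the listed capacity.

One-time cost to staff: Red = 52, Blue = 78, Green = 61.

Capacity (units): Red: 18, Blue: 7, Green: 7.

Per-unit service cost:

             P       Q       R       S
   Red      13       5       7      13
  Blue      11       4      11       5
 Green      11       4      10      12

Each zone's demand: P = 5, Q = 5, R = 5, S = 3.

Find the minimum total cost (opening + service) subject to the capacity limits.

Open {Red}: P→Red 13·5=65, Q→Red 5·5=25, R→Red 7·5=35, S→Red 13·3=39.
Loads: Red carries 18/18. Service 164; fixed 52; total 216.
Next best feasible plan costs 267.

Minimum total cost: 216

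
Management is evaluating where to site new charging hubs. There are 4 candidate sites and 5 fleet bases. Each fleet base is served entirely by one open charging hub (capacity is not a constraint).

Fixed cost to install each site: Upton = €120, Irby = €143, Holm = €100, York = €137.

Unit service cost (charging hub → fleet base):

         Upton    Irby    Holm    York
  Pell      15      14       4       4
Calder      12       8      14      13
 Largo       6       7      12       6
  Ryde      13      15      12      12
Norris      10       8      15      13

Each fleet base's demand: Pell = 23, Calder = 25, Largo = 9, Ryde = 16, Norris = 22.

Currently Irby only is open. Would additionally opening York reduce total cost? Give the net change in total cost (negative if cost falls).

Current service cost with {Irby}: 1001.
Adding York: each fleet base re-picks its cheapest; new service cost 714, saving 287.
Extra fixed cost: 137. Net change = 137 − 287 = -150.
(Totals: 1144 → 994.)

Yes — net change −150 (cost falls by 150).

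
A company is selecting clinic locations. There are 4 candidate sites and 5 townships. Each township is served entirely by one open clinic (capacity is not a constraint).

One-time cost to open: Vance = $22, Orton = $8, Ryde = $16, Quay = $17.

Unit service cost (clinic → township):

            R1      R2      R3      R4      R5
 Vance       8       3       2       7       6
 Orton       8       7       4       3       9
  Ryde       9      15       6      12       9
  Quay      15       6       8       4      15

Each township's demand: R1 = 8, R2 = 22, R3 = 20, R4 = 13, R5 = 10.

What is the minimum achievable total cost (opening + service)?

Minimum total cost: 299

For any fixed open set, each township goes to its cheapest open site; total = fixed + service.
{Vance, Orton}: R1→Vance 8·8=64, R2→Vance 3·22=66, R3→Vance 2·20=40, R4→Orton 3·13=39, R5→Vance 6·10=60. Service 269; fixed 30; total 299.
{Vance, Orton, Ryde}: R1→Vance 8·8=64, R2→Vance 3·22=66, R3→Vance 2·20=40, R4→Orton 3·13=39, R5→Vance 6·10=60. Service 269; fixed 46; total 315.
{Vance, Orton, Quay}: service 269 + fixed 47 = 316
{Vance, Orton, Ryde, Quay}: service 269 + fixed 63 = 332
No other subset beats 299.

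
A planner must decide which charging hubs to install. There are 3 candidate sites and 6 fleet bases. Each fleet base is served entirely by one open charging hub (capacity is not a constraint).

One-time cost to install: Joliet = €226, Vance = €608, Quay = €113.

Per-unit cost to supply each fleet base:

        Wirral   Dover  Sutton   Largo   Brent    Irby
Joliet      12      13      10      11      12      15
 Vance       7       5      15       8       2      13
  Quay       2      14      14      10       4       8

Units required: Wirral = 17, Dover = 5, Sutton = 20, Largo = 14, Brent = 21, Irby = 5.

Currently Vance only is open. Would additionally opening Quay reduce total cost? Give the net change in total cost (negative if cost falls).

Current service cost with {Vance}: 663.
Adding Quay: each fleet base re-picks its cheapest; new service cost 533, saving 130.
Extra fixed cost: 113. Net change = 113 − 130 = -17.
(Totals: 1271 → 1254.)

Yes — net change −17 (cost falls by 17).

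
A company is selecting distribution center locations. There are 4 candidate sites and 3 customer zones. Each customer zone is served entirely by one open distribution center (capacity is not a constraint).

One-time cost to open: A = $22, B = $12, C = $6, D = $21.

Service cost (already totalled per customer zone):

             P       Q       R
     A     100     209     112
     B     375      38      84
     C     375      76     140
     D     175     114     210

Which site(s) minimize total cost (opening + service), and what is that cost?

For any fixed open set, each customer zone goes to its cheapest open site; total = fixed + service.
{A, B}: P→A 100, Q→B 38, R→B 84. Service 222; fixed 34; total 256.
{A, B, C}: service 222 + fixed 40 = 262
{A, B, D}: service 222 + fixed 55 = 277
{A, B, C, D}: service 222 + fixed 61 = 283
No other subset beats 256.

Open A and B; minimum total cost 256.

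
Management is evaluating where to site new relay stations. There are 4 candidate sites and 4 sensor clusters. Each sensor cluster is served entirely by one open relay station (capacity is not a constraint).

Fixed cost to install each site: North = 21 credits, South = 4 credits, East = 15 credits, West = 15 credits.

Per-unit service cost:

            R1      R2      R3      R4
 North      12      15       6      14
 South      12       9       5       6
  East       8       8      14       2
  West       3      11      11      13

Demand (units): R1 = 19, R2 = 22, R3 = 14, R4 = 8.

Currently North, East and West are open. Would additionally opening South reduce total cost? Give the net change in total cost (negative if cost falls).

Current service cost with {North, East, West}: 333.
Adding South: each sensor cluster re-picks its cheapest; new service cost 319, saving 14.
Extra fixed cost: 4. Net change = 4 − 14 = -10.
(Totals: 384 → 374.)

Yes — net change −10 (cost falls by 10).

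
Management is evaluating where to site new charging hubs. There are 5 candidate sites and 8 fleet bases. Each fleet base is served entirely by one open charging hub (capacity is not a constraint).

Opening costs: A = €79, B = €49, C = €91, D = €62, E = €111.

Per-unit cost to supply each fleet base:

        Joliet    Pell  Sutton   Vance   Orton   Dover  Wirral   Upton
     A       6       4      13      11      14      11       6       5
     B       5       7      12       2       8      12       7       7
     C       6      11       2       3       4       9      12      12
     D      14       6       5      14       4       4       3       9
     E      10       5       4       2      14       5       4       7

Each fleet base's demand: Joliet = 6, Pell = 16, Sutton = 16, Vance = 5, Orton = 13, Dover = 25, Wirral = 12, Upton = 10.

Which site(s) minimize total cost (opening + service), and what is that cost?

For any fixed open set, each fleet base goes to its cheapest open site; total = fixed + service.
{B, D}: Joliet→B 5·6=30, Pell→D 6·16=96, Sutton→D 5·16=80, Vance→B 2·5=10, Orton→D 4·13=52, Dover→D 4·25=100, Wirral→D 3·12=36, Upton→B 7·10=70. Service 474; fixed 111; total 585.
{C, D}: Joliet→C 6·6=36, Pell→D 6·16=96, Sutton→C 2·16=32, Vance→C 3·5=15, Orton→C 4·13=52, Dover→D 4·25=100, Wirral→D 3·12=36, Upton→D 9·10=90. Service 457; fixed 153; total 610.
{A, B, D}: Joliet→B 5·6=30, Pell→A 4·16=64, Sutton→D 5·16=80, Vance→B 2·5=10, Orton→D 4·13=52, Dover→D 4·25=100, Wirral→D 3·12=36, Upton→A 5·10=50. Service 422; fixed 190; total 612.
{A, B, C, D, E}: service 374 + fixed 392 = 766
No other subset beats 585.

Open B and D; minimum total cost 585.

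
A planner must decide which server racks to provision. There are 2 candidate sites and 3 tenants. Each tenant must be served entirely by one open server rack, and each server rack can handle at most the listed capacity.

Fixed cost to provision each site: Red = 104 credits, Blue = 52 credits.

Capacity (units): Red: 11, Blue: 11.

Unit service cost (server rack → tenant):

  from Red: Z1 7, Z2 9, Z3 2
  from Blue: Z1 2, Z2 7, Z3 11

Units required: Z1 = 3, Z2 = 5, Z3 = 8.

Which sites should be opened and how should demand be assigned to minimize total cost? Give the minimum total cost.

Minimum total cost: 213

Open {Red, Blue}: Z1→Blue 2·3=6, Z2→Blue 7·5=35, Z3→Red 2·8=16.
Loads: Red carries 8/11, Blue carries 8/11. Service 57; fixed 156; total 213.
Next best feasible plan costs 228.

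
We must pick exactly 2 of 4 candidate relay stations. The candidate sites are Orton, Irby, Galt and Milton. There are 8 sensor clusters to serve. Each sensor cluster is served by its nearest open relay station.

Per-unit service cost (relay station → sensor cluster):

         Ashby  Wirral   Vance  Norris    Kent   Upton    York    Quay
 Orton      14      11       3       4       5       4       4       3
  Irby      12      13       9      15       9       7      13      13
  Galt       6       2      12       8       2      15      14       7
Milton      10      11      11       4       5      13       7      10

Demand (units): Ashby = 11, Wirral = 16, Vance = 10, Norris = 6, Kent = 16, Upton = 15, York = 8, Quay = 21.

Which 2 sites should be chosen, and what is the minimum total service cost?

Choose Orton and Galt; total service cost 339.

With exactly 2 open, each sensor cluster uses its cheapest among the chosen.
{Orton, Galt}: Ashby→Galt 6·11=66, Wirral→Galt 2·16=32, Vance→Orton 3·10=30, Norris→Orton 4·6=24, Kent→Galt 2·16=32, Upton→Orton 4·15=60, York→Orton 4·8=32, Quay→Orton 3·21=63. Service cost 339.
{Orton, Milton}: service cost 575
{Orton, Irby}: service cost 597
Among all 6 size-2 choices, {Orton, Galt} is lowest.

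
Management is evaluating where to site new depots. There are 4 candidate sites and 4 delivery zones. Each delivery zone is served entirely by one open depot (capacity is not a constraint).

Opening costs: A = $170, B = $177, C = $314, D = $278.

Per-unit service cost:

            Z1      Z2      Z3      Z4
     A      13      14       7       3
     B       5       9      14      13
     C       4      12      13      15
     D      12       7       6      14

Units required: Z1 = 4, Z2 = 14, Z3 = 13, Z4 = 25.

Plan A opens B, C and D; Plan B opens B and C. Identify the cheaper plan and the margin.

Plan B is cheaper by 159.

Plan A: {B, C, D}: Z1→C 4·4=16, Z2→D 7·14=98, Z3→D 6·13=78, Z4→B 13·25=325. Service 517; fixed 769; total 1286.
Plan B: {B, C}: Z1→C 4·4=16, Z2→B 9·14=126, Z3→C 13·13=169, Z4→B 13·25=325. Service 636; fixed 491; total 1127.
Difference: |1286 − 1127| = 159.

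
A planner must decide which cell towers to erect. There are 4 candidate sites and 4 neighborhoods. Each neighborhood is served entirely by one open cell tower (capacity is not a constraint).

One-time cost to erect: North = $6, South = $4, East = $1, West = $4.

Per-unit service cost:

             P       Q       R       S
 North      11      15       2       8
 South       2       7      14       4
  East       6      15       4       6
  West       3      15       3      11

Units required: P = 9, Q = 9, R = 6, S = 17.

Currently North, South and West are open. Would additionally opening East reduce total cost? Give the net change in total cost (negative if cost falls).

No — net change +1 (cost rises by 1).

Current service cost with {North, South, West}: 161.
Adding East: each neighborhood re-picks its cheapest; new service cost 161, saving 0.
Extra fixed cost: 1. Net change = 1 − 0 = 1.
(Totals: 175 → 176.)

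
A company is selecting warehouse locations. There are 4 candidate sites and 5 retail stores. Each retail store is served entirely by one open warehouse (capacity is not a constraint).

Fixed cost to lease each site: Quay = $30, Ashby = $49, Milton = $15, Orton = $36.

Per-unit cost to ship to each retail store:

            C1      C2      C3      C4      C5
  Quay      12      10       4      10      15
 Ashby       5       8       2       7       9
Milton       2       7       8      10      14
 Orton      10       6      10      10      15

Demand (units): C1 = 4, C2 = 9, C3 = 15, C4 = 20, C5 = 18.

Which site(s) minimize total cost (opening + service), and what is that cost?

For any fixed open set, each retail store goes to its cheapest open site; total = fixed + service.
{Ashby, Milton}: C1→Milton 2·4=8, C2→Milton 7·9=63, C3→Ashby 2·15=30, C4→Ashby 7·20=140, C5→Ashby 9·18=162. Service 403; fixed 64; total 467.
{Ashby}: C1→Ashby 5·4=20, C2→Ashby 8·9=72, C3→Ashby 2·15=30, C4→Ashby 7·20=140, C5→Ashby 9·18=162. Service 424; fixed 49; total 473.
{Ashby, Orton}: C1→Ashby 5·4=20, C2→Orton 6·9=54, C3→Ashby 2·15=30, C4→Ashby 7·20=140, C5→Ashby 9·18=162. Service 406; fixed 85; total 491.
{Quay, Ashby, Milton, Orton}: service 394 + fixed 130 = 524
No other subset beats 467.

Open Ashby and Milton; minimum total cost 467.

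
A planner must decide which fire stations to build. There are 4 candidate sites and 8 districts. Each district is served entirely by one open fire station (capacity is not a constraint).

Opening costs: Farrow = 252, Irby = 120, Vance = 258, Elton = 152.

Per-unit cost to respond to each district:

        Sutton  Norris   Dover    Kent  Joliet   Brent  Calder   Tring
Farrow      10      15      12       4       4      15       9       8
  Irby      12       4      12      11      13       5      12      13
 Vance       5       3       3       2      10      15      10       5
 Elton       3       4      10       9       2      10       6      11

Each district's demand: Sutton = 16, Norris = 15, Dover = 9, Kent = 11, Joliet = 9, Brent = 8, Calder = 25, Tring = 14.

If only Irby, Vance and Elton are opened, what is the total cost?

Each district is assigned to its cheapest site among the open ones.
{Irby, Vance, Elton}: Sutton→Elton 3·16=48, Norris→Vance 3·15=45, Dover→Vance 3·9=27, Kent→Vance 2·11=22, Joliet→Elton 2·9=18, Brent→Irby 5·8=40, Calder→Elton 6·25=150, Tring→Vance 5·14=70. Service 420; fixed 530; total 950.

Total cost: 950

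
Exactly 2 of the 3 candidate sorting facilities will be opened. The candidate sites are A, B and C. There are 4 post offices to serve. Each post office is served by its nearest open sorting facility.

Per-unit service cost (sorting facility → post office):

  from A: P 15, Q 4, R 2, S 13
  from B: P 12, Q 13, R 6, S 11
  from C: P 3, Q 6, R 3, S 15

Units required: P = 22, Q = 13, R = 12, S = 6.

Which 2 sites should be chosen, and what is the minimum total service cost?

With exactly 2 open, each post office uses its cheapest among the chosen.
{A, C}: P→C 3·22=66, Q→A 4·13=52, R→A 2·12=24, S→A 13·6=78. Service cost 220.
{B, C}: service cost 246
{A, B}: service cost 406
Among all 3 size-2 choices, {A, C} is lowest.

Choose A and C; total service cost 220.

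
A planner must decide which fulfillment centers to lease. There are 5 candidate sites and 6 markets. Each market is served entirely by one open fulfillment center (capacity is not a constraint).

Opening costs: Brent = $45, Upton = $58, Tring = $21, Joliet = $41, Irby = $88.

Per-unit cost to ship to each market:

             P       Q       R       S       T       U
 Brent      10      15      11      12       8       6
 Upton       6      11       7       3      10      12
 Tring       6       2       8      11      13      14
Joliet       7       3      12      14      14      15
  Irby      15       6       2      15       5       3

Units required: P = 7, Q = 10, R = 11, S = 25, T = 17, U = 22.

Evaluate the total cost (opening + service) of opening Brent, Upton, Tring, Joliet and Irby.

Total cost: 563

Each market is assigned to its cheapest site among the open ones.
{Brent, Upton, Tring, Joliet, Irby}: P→Upton 6·7=42, Q→Tring 2·10=20, R→Irby 2·11=22, S→Upton 3·25=75, T→Irby 5·17=85, U→Irby 3·22=66. Service 310; fixed 253; total 563.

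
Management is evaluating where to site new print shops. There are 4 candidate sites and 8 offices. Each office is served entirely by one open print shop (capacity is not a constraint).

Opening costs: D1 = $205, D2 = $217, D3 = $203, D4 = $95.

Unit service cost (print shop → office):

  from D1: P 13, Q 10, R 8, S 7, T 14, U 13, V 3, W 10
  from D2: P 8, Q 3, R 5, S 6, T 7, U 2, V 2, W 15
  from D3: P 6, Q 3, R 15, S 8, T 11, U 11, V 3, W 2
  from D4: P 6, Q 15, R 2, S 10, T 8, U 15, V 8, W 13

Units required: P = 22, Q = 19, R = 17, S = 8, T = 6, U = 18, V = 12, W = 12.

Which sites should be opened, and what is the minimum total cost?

For any fixed open set, each office goes to its cheapest open site; total = fixed + service.
{D2, D4}: P→D4 6·22=132, Q→D2 3·19=57, R→D4 2·17=34, S→D2 6·8=48, T→D2 7·6=42, U→D2 2·18=36, V→D2 2·12=24, W→D4 13·12=156. Service 529; fixed 312; total 841.
{D2}: service 648 + fixed 217 = 865
{D2, D3}: P→D3 6·22=132, Q→D2 3·19=57, R→D2 5·17=85, S→D2 6·8=48, T→D2 7·6=42, U→D2 2·18=36, V→D2 2·12=24, W→D3 2·12=24. Service 448; fixed 420; total 868.
{D1, D2, D3, D4}: P→D3 6·22=132, Q→D2 3·19=57, R→D4 2·17=34, S→D2 6·8=48, T→D2 7·6=42, U→D2 2·18=36, V→D2 2·12=24, W→D3 2·12=24. Service 397; fixed 720; total 1117.
No other subset beats 841.

Open D2 and D4; minimum total cost 841.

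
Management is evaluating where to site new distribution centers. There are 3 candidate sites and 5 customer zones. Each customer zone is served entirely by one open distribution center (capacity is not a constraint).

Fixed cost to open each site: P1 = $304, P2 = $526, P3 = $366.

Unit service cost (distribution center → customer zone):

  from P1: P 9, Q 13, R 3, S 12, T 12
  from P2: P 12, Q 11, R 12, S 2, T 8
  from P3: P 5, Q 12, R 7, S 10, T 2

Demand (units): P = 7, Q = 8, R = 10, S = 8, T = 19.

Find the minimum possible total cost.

For any fixed open set, each customer zone goes to its cheapest open site; total = fixed + service.
{P3}: P→P3 5·7=35, Q→P3 12·8=96, R→P3 7·10=70, S→P3 10·8=80, T→P3 2·19=38. Service 319; fixed 366; total 685.
{P1}: service 521 + fixed 304 = 825
{P1, P3}: service 279 + fixed 670 = 949
{P1, P2, P3}: service 207 + fixed 1196 = 1403
No other subset beats 685.

Minimum total cost: 685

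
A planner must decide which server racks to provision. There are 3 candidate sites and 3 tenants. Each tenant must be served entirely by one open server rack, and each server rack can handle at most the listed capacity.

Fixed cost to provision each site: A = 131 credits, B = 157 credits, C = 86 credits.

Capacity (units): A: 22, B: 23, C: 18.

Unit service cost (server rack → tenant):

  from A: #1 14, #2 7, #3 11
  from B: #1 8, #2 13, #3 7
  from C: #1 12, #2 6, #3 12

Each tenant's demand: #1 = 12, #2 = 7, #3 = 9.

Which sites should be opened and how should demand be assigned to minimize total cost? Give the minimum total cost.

Open {B, C}: #1→B 8·12=96, #2→C 6·7=42, #3→B 7·9=63.
Loads: B carries 21/23, C carries 7/18. Service 201; fixed 243; total 444.
Next best feasible plan costs 489.

Minimum total cost: 444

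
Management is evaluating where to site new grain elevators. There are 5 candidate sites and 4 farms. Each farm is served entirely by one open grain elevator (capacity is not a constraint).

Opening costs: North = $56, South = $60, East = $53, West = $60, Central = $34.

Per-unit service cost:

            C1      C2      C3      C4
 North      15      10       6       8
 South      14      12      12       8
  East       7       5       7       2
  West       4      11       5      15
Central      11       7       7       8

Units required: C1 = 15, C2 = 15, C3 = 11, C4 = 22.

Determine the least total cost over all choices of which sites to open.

For any fixed open set, each farm goes to its cheapest open site; total = fixed + service.
{East, West}: C1→West 4·15=60, C2→East 5·15=75, C3→West 5·11=55, C4→East 2·22=44. Service 234; fixed 113; total 347.
{East}: service 301 + fixed 53 = 354
{East, West, Central}: service 234 + fixed 147 = 381
{North, South, East, West, Central}: service 234 + fixed 263 = 497
No other subset beats 347.

Minimum total cost: 347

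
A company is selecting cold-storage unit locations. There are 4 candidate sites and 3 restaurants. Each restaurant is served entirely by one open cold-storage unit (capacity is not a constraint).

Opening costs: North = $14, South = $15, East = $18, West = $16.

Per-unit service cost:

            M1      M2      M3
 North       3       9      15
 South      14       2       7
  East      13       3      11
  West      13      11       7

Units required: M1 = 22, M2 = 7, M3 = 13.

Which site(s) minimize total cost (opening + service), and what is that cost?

For any fixed open set, each restaurant goes to its cheapest open site; total = fixed + service.
{North, South}: M1→North 3·22=66, M2→South 2·7=14, M3→South 7·13=91. Service 171; fixed 29; total 200.
{North, South, West}: service 171 + fixed 45 = 216
{North, South, East}: M1→North 3·22=66, M2→South 2·7=14, M3→South 7·13=91. Service 171; fixed 47; total 218.
{North, South, East, West}: service 171 + fixed 63 = 234
No other subset beats 200.

Open North and South; minimum total cost 200.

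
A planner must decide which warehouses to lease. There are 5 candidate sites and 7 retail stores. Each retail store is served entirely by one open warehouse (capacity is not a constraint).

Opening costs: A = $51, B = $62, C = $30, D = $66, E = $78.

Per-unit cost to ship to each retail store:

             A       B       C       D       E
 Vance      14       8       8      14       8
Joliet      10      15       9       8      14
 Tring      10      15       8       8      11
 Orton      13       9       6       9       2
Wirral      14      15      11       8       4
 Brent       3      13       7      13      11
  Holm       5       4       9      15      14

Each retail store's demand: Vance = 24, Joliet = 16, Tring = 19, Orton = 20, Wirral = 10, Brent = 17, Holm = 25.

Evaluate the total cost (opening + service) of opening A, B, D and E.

Total cost: 960

Each retail store is assigned to its cheapest site among the open ones.
{A, B, D, E}: Vance→B 8·24=192, Joliet→D 8·16=128, Tring→D 8·19=152, Orton→E 2·20=40, Wirral→E 4·10=40, Brent→A 3·17=51, Holm→B 4·25=100. Service 703; fixed 257; total 960.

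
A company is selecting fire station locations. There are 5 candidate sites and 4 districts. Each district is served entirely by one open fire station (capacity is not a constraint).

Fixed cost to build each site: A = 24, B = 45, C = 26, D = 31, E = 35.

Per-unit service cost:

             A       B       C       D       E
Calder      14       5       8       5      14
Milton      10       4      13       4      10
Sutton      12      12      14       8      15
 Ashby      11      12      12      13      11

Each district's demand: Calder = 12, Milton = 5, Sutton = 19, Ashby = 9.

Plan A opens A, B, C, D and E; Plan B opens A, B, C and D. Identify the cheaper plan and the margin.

Plan B is cheaper by 35.

Plan A: {A, B, C, D, E}: Calder→B 5·12=60, Milton→B 4·5=20, Sutton→D 8·19=152, Ashby→A 11·9=99. Service 331; fixed 161; total 492.
Plan B: {A, B, C, D}: Calder→B 5·12=60, Milton→B 4·5=20, Sutton→D 8·19=152, Ashby→A 11·9=99. Service 331; fixed 126; total 457.
Difference: |492 − 457| = 35.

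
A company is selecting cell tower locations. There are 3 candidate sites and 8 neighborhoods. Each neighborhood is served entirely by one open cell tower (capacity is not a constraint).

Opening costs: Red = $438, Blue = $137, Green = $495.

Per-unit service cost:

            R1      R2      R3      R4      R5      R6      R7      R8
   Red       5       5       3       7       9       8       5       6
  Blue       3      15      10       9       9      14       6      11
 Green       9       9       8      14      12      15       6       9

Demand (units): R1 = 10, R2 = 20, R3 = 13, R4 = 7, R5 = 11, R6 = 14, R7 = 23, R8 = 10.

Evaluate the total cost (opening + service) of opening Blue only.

Each neighborhood is assigned to its cheapest site among the open ones.
{Blue}: R1→Blue 3·10=30, R2→Blue 15·20=300, R3→Blue 10·13=130, R4→Blue 9·7=63, R5→Blue 9·11=99, R6→Blue 14·14=196, R7→Blue 6·23=138, R8→Blue 11·10=110. Service 1066; fixed 137; total 1203.

Total cost: 1203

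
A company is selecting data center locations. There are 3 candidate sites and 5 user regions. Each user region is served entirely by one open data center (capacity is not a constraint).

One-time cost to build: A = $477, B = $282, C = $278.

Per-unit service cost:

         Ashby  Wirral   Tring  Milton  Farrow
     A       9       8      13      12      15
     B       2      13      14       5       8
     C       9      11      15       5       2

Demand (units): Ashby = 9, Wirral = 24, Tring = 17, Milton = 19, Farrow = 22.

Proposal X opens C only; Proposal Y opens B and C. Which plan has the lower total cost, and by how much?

Proposal X: {C}: Ashby→C 9·9=81, Wirral→C 11·24=264, Tring→C 15·17=255, Milton→C 5·19=95, Farrow→C 2·22=44. Service 739; fixed 278; total 1017.
Proposal Y: {B, C}: Ashby→B 2·9=18, Wirral→C 11·24=264, Tring→B 14·17=238, Milton→B 5·19=95, Farrow→C 2·22=44. Service 659; fixed 560; total 1219.
Difference: |1017 − 1219| = 202.

Proposal X is cheaper by 202.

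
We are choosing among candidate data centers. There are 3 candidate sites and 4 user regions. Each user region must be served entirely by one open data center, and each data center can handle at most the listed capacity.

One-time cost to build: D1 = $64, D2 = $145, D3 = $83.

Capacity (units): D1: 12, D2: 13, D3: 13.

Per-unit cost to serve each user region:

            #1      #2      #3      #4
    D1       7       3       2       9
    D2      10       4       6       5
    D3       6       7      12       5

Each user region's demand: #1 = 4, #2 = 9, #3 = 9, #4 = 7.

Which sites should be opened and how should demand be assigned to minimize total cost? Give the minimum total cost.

Minimum total cost: 405

Open {D1, D2, D3}: #1→D3 6·4=24, #2→D2 4·9=36, #3→D1 2·9=18, #4→D3 5·7=35.
Loads: D1 carries 9/12, D2 carries 9/13, D3 carries 11/13. Service 113; fixed 292; total 405.
Next best feasible plan costs 421.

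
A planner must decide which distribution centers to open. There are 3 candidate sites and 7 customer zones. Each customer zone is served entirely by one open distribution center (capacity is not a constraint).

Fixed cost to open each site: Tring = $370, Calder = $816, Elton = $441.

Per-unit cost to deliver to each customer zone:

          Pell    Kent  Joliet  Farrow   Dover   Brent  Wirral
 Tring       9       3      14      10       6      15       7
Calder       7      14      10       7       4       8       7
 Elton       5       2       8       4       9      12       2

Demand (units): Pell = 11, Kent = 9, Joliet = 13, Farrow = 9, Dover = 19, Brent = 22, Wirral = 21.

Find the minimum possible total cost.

Minimum total cost: 1131

For any fixed open set, each customer zone goes to its cheapest open site; total = fixed + service.
{Elton}: Pell→Elton 5·11=55, Kent→Elton 2·9=18, Joliet→Elton 8·13=104, Farrow→Elton 4·9=36, Dover→Elton 9·19=171, Brent→Elton 12·22=264, Wirral→Elton 2·21=42. Service 690; fixed 441; total 1131.
{Tring}: Pell→Tring 9·11=99, Kent→Tring 3·9=27, Joliet→Tring 14·13=182, Farrow→Tring 10·9=90, Dover→Tring 6·19=114, Brent→Tring 15·22=330, Wirral→Tring 7·21=147. Service 989; fixed 370; total 1359.
{Tring, Elton}: Pell→Elton 5·11=55, Kent→Elton 2·9=18, Joliet→Elton 8·13=104, Farrow→Elton 4·9=36, Dover→Tring 6·19=114, Brent→Elton 12·22=264, Wirral→Elton 2·21=42. Service 633; fixed 811; total 1444.
{Tring, Calder, Elton}: service 507 + fixed 1627 = 2134
No other subset beats 1131.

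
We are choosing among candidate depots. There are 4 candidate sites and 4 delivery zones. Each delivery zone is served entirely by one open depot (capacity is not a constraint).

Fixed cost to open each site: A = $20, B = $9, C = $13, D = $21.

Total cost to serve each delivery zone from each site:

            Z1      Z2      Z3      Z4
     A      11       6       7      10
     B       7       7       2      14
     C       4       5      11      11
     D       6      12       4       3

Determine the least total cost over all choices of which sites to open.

For any fixed open set, each delivery zone goes to its cheapest open site; total = fixed + service.
{B}: Z1→B 7, Z2→B 7, Z3→B 2, Z4→B 14. Service 30; fixed 9; total 39.
{B, C}: Z1→C 4, Z2→C 5, Z3→B 2, Z4→C 11. Service 22; fixed 22; total 44.
{C}: Z1→C 4, Z2→C 5, Z3→C 11, Z4→C 11. Service 31; fixed 13; total 44.
{A, B, C, D}: service 14 + fixed 63 = 77
No other subset beats 39.

Minimum total cost: 39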